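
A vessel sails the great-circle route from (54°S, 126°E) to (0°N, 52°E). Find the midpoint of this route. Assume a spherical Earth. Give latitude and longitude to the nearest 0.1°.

≈ (32.1°S, 77.9°E)

From cos δ = sin φ₁ sin φ₂ + cos φ₁ cos φ₂ cos Δλ, the central angle is δ ≈ 1.408 rad (80.7°).
Interpolate at f = 1/2 with slerp weights a = sin((1−f)δ)/sin δ ≈ 0.656, b = sin(fδ)/sin δ ≈ 0.656.
p = a·p₁ + b·p₂ ≈ (0.177, 0.829, -0.531); φ = arcsin(p_z) ≈ -32.05°, λ = atan2(p_y, p_x) ≈ 77.93°.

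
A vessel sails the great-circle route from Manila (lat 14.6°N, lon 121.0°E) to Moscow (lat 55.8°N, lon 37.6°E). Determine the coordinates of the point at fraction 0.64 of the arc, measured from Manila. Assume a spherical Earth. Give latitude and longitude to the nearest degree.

≈ lat 49°N, lon 81°E

Write both endpoints as unit vectors p₁, p₂ with components (cos φ cos λ, cos φ sin λ, sin φ).
The central angle between the endpoints is δ = arccos(p₁·p₂) ≈ 1.296 rad (74.3°).
Interpolate at f = 0.64 with slerp weights a = sin((1−f)δ)/sin δ ≈ 0.467, b = sin(fδ)/sin δ ≈ 0.766.
p = a·p₁ + b·p₂ ≈ (0.108, 0.651, 0.752); φ = arcsin(p_z) ≈ 48.74°, λ = atan2(p_y, p_x) ≈ 80.55°.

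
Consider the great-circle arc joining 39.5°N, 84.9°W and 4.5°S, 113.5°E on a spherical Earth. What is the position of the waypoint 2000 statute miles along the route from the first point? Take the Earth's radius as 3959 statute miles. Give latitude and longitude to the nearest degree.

Convert each endpoint to a unit vector on the sphere (x = cos φ cos λ, y = cos φ sin λ, z = sin φ).
The central angle between the endpoints is δ = arccos(p₁·p₂) ≈ 2.465 rad (141.2°). The total great-circle distance is δ·R ≈ 2.465 × 3959 ≈ 9760 mi, so the target fraction is f = 2000/9760 ≈ 0.205.
Interpolate at f ≈ 0.205 with slerp weights a = sin((1−f)δ)/sin δ ≈ 1.478, b = sin(fδ)/sin δ ≈ 0.773.
p = a·p₁ + b·p₂ ≈ (-0.206, -0.429, 0.879); φ = arcsin(p_z) ≈ 61.58°, λ = atan2(p_y, p_x) ≈ -115.64°.

≈ 62°N, 116°W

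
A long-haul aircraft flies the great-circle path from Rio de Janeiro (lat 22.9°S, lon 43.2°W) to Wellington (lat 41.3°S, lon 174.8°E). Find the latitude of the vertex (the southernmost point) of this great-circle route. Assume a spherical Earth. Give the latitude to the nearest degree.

The great circle lies in the plane with unit normal n̂ = (p₁ × p₂)/|p₁ × p₂|.
Here n̂_z ≈ -0.445; the vertex latitude is φ_max = arccos|n̂_z| ≈ 63.6°.
Check via Clairaut: cos φ_max = |cos φ₁| · sin C = cos(22.9°)·sin(151.1°) ≈ 0.445, again giving ≈ 63.6°.

≈ 64°S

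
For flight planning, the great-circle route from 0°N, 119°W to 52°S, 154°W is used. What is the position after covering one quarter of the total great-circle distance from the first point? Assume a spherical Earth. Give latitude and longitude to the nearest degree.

From cos δ = sin φ₁ sin φ₂ + cos φ₁ cos φ₂ cos Δλ, the central angle is δ ≈ 1.042 rad (59.7°).
Interpolate at f = 1/4 with slerp weights a = sin((1−f)δ)/sin δ ≈ 0.816, b = sin(fδ)/sin δ ≈ 0.298.
p = a·p₁ + b·p₂ ≈ (-0.561, -0.794, -0.235); φ = arcsin(p_z) ≈ -13.60°, λ = atan2(p_y, p_x) ≈ -125.22°.

≈ 14°S, 125°W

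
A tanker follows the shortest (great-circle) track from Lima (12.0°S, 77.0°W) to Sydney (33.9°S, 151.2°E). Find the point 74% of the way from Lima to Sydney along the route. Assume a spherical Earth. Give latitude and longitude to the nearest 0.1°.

≈ (46.8°S, 172.8°W)

The haversine formula gives a central angle δ ≈ 2.010 rad (115.2°) between the endpoints.
Interpolate at f = 0.74 with slerp weights a = sin((1−f)δ)/sin δ ≈ 0.551, b = sin(fδ)/sin δ ≈ 1.101.
p = a·p₁ + b·p₂ ≈ (-0.679, -0.085, -0.729); φ = arcsin(p_z) ≈ -46.78°, λ = atan2(p_y, p_x) ≈ -172.84°.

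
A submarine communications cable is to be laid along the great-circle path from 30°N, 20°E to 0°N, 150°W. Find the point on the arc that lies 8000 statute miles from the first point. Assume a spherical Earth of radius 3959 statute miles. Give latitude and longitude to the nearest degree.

≈ 31°N, 140°W

Write both endpoints as unit vectors p₁, p₂ with components (cos φ cos λ, cos φ sin λ, sin φ).
The central angle between the endpoints is δ = arccos(p₁·p₂) ≈ 2.592 rad (148.5°). The total great-circle distance is δ·R ≈ 2.592 × 3959 ≈ 10263 mi, so the target fraction is f = 8000/10263 ≈ 0.780.
Interpolate at f ≈ 0.780 with slerp weights a = sin((1−f)δ)/sin δ ≈ 1.036, b = sin(fδ)/sin δ ≈ 1.725.
p = a·p₁ + b·p₂ ≈ (-0.650, -0.555, 0.518); φ = arcsin(p_z) ≈ 31.20°, λ = atan2(p_y, p_x) ≈ -139.51°.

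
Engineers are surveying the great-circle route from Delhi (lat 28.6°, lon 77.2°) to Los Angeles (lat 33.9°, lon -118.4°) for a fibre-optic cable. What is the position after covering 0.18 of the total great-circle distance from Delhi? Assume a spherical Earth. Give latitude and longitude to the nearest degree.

Write both endpoints as unit vectors p₁, p₂ with components (cos φ cos λ, cos φ sin λ, sin φ).
The central angle between the endpoints is δ = arccos(p₁·p₂) ≈ 2.021 rad (115.8°).
Interpolate at f = 0.18 with slerp weights a = sin((1−f)δ)/sin δ ≈ 1.106, b = sin(fδ)/sin δ ≈ 0.395.
p = a·p₁ + b·p₂ ≈ (0.059, 0.659, 0.750); φ = arcsin(p_z) ≈ 48.59°, λ = atan2(p_y, p_x) ≈ 84.86°.

≈ lat 49°, lon 85°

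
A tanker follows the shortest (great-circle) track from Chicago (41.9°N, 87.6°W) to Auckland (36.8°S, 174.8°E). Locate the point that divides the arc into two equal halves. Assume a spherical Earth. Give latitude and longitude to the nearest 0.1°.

From cos δ = sin φ₁ sin φ₂ + cos φ₁ cos φ₂ cos Δλ, the central angle is δ ≈ 2.070 rad (118.6°).
Interpolate at f = 1/2 with slerp weights a = sin((1−f)δ)/sin δ ≈ 0.980, b = sin(fδ)/sin δ ≈ 0.980.
p = a·p₁ + b·p₂ ≈ (-0.751, -0.657, 0.067); φ = arcsin(p_z) ≈ 3.86°, λ = atan2(p_y, p_x) ≈ -138.79°.

≈ 3.9°N, 138.8°W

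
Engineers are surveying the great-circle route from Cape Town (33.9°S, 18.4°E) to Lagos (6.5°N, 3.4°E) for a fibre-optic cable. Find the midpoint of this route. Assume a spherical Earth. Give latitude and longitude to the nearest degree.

≈ 14°S, 10°E

Convert each endpoint to a unit vector on the sphere (x = cos φ cos λ, y = cos φ sin λ, z = sin φ).
The central angle between the endpoints is δ = arccos(p₁·p₂) ≈ 0.747 rad (42.8°).
Interpolate at f = 1/2 with slerp weights a = sin((1−f)δ)/sin δ ≈ 0.537, b = sin(fδ)/sin δ ≈ 0.537.
p = a·p₁ + b·p₂ ≈ (0.956, 0.172, -0.239); φ = arcsin(p_z) ≈ -13.81°, λ = atan2(p_y, p_x) ≈ 10.22°.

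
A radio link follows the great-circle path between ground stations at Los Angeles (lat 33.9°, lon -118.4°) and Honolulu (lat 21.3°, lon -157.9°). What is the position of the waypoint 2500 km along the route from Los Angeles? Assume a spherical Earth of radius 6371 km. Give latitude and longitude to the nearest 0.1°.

≈ lat 27.6°, lon -143.6°

From cos δ = sin φ₁ sin φ₂ + cos φ₁ cos φ₂ cos Δλ, the central angle is δ ≈ 0.645 rad (36.9°). The total great-circle distance is δ·R ≈ 0.645 × 6371 ≈ 4107 km, so the target fraction is f = 2500/4107 ≈ 0.609.
Interpolate at f ≈ 0.609 with slerp weights a = sin((1−f)δ)/sin δ ≈ 0.415, b = sin(fδ)/sin δ ≈ 0.636.
p = a·p₁ + b·p₂ ≈ (-0.713, -0.526, 0.463); φ = arcsin(p_z) ≈ 27.57°, λ = atan2(p_y, p_x) ≈ -143.58°.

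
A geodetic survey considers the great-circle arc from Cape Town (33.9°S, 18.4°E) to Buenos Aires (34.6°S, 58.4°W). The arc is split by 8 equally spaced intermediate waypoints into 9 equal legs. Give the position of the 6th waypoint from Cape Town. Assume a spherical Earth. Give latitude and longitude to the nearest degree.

From cos δ = sin φ₁ sin φ₂ + cos φ₁ cos φ₂ cos Δλ, the central angle is δ ≈ 1.078 rad (61.8°).
Interpolate at f = 6/9 with slerp weights a = sin((1−f)δ)/sin δ ≈ 0.399, b = sin(fδ)/sin δ ≈ 0.747.
p = a·p₁ + b·p₂ ≈ (0.637, -0.419, -0.647); φ = arcsin(p_z) ≈ -40.32°, λ = atan2(p_y, p_x) ≈ -33.37°.

≈ (40°S, 33°W)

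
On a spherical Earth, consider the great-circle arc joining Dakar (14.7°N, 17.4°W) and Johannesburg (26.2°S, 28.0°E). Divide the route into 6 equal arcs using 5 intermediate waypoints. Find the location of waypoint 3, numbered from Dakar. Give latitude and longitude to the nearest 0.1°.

From cos δ = sin φ₁ sin φ₂ + cos φ₁ cos φ₂ cos Δλ, the central angle is δ ≈ 1.050 rad (60.2°).
Interpolate at f = 3/6 with slerp weights a = sin((1−f)δ)/sin δ ≈ 0.578, b = sin(fδ)/sin δ ≈ 0.578.
p = a·p₁ + b·p₂ ≈ (0.991, 0.076, -0.108); φ = arcsin(p_z) ≈ -6.23°, λ = atan2(p_y, p_x) ≈ 4.40°.

≈ 6.2°S, 4.4°E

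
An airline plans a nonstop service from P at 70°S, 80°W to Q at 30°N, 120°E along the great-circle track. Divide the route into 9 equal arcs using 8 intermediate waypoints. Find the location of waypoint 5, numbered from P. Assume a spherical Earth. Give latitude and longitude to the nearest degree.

Write both endpoints as unit vectors p₁, p₂ with components (cos φ cos λ, cos φ sin λ, sin φ).
The central angle between the endpoints is δ = arccos(p₁·p₂) ≈ 2.416 rad (138.4°).
Interpolate at f = 5/9 with slerp weights a = sin((1−f)δ)/sin δ ≈ 1.325, b = sin(fδ)/sin δ ≈ 1.468.
p = a·p₁ + b·p₂ ≈ (-0.557, 0.655, -0.511); φ = arcsin(p_z) ≈ -30.73°, λ = atan2(p_y, p_x) ≈ 130.39°.

≈ 31°S, 130°E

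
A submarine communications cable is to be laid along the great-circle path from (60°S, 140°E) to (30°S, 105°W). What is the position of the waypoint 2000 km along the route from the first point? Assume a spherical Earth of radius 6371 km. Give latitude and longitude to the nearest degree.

From cos δ = sin φ₁ sin φ₂ + cos φ₁ cos φ₂ cos Δλ, the central angle is δ ≈ 1.318 rad (75.5°). The total great-circle distance is δ·R ≈ 1.318 × 6371 ≈ 8398 km, so the target fraction is f = 2000/8398 ≈ 0.238.
Interpolate at f ≈ 0.238 with slerp weights a = sin((1−f)δ)/sin δ ≈ 0.871, b = sin(fδ)/sin δ ≈ 0.319.
p = a·p₁ + b·p₂ ≈ (-0.405, 0.013, -0.914); φ = arcsin(p_z) ≈ -66.08°, λ = atan2(p_y, p_x) ≈ 178.12°.

≈ (66°S, 178°E)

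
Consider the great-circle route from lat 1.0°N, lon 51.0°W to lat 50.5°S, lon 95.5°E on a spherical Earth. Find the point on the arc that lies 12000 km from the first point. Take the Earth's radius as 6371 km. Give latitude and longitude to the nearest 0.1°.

The haversine formula gives a central angle δ ≈ 2.146 rad (122.9°) between the endpoints. The total great-circle distance is δ·R ≈ 2.146 × 6371 ≈ 13671 km, so the target fraction is f = 12000/13671 ≈ 0.878.
Interpolate at f ≈ 0.878 with slerp weights a = sin((1−f)δ)/sin δ ≈ 0.309, b = sin(fδ)/sin δ ≈ 1.134.
p = a·p₁ + b·p₂ ≈ (0.125, 0.478, -0.869); φ = arcsin(p_z) ≈ -60.40°, λ = atan2(p_y, p_x) ≈ 75.31°.

≈ lat 60.4°S, lon 75.3°E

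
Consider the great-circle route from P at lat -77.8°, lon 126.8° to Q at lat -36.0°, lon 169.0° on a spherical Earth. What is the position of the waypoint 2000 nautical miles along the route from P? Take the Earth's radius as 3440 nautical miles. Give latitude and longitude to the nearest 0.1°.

From cos δ = sin φ₁ sin φ₂ + cos φ₁ cos φ₂ cos Δλ, the central angle is δ ≈ 0.794 rad (45.5°). The total great-circle distance is δ·R ≈ 0.794 × 3440 ≈ 2731 nmi, so the target fraction is f = 2000/2731 ≈ 0.732.
Interpolate at f ≈ 0.732 with slerp weights a = sin((1−f)δ)/sin δ ≈ 0.296, b = sin(fδ)/sin δ ≈ 0.770.
p = a·p₁ + b·p₂ ≈ (-0.649, 0.169, -0.742); φ = arcsin(p_z) ≈ -47.88°, λ = atan2(p_y, p_x) ≈ 165.41°.

≈ lat -47.9°, lon 165.4°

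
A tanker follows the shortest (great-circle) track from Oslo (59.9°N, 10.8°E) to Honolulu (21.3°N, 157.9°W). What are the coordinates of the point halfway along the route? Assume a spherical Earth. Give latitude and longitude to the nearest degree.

Write both endpoints as unit vectors p₁, p₂ with components (cos φ cos λ, cos φ sin λ, sin φ).
The central angle between the endpoints is δ = arccos(p₁·p₂) ≈ 1.715 rad (98.3°).
Interpolate at f = 1/2 with slerp weights a = sin((1−f)δ)/sin δ ≈ 0.764, b = sin(fδ)/sin δ ≈ 0.764.
p = a·p₁ + b·p₂ ≈ (-0.283, -0.196, 0.939); φ = arcsin(p_z) ≈ 69.85°, λ = atan2(p_y, p_x) ≈ -145.31°.

≈ (70°N, 145°W)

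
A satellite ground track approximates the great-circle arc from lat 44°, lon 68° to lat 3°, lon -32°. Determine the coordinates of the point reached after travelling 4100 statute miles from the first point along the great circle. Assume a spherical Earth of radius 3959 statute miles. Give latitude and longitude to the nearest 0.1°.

Write both endpoints as unit vectors p₁, p₂ with components (cos φ cos λ, cos φ sin λ, sin φ).
The central angle between the endpoints is δ = arccos(p₁·p₂) ≈ 1.659 rad (95.1°). The total great-circle distance is δ·R ≈ 1.659 × 3959 ≈ 6569 mi, so the target fraction is f = 4100/6569 ≈ 0.624.
Interpolate at f ≈ 0.624 with slerp weights a = sin((1−f)δ)/sin δ ≈ 0.586, b = sin(fδ)/sin δ ≈ 0.864.
p = a·p₁ + b·p₂ ≈ (0.889, -0.066, 0.452); φ = arcsin(p_z) ≈ 26.90°, λ = atan2(p_y, p_x) ≈ -4.24°.

≈ lat 26.9°, lon -4.2°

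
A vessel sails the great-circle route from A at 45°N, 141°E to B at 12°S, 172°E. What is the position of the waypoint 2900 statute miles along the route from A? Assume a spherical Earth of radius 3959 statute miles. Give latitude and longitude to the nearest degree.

From cos δ = sin φ₁ sin φ₂ + cos φ₁ cos φ₂ cos Δλ, the central angle is δ ≈ 1.109 rad (63.5°). The total great-circle distance is δ·R ≈ 1.109 × 3959 ≈ 4389 mi, so the target fraction is f = 2900/4389 ≈ 0.661.
Interpolate at f ≈ 0.661 with slerp weights a = sin((1−f)δ)/sin δ ≈ 0.410, b = sin(fδ)/sin δ ≈ 0.747.
p = a·p₁ + b·p₂ ≈ (-0.949, 0.284, 0.135); φ = arcsin(p_z) ≈ 7.75°, λ = atan2(p_y, p_x) ≈ 163.32°.

≈ 8°N, 163°E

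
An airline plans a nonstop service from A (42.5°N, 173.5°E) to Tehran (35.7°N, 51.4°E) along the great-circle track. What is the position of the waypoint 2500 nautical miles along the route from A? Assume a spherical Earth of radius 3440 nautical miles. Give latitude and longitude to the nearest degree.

The haversine formula gives a central angle δ ≈ 1.495 rad (85.6°) between the endpoints. The total great-circle distance is δ·R ≈ 1.495 × 3440 ≈ 5142 nmi, so the target fraction is f = 2500/5142 ≈ 0.486.
Interpolate at f ≈ 0.486 with slerp weights a = sin((1−f)δ)/sin δ ≈ 0.697, b = sin(fδ)/sin δ ≈ 0.666.
p = a·p₁ + b·p₂ ≈ (-0.173, 0.481, 0.860); φ = arcsin(p_z) ≈ 59.26°, λ = atan2(p_y, p_x) ≈ 109.75°.

≈ (59°N, 110°E)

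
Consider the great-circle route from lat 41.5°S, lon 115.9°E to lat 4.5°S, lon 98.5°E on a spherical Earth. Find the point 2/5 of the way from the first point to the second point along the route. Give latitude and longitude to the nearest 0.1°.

≈ lat 26.9°S, lon 107.7°E

The haversine formula gives a central angle δ ≈ 0.701 rad (40.1°) between the endpoints.
Interpolate at f = 2/5 with slerp weights a = sin((1−f)δ)/sin δ ≈ 0.633, b = sin(fδ)/sin δ ≈ 0.429.
p = a·p₁ + b·p₂ ≈ (-0.270, 0.849, -0.453); φ = arcsin(p_z) ≈ -26.94°, λ = atan2(p_y, p_x) ≈ 107.65°.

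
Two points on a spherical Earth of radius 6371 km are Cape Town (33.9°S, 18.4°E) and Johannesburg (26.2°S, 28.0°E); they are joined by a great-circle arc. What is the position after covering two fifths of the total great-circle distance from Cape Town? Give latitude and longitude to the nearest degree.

≈ 31°S, 22°E

Convert each endpoint to a unit vector on the sphere (x = cos φ cos λ, y = cos φ sin λ, z = sin φ).
The central angle between the endpoints is δ = arccos(p₁·p₂) ≈ 0.198 rad (11.3°).
Interpolate at f = 2/5 with slerp weights a = sin((1−f)δ)/sin δ ≈ 0.603, b = sin(fδ)/sin δ ≈ 0.402.
p = a·p₁ + b·p₂ ≈ (0.793, 0.327, -0.514); φ = arcsin(p_z) ≈ -30.91°, λ = atan2(p_y, p_x) ≈ 22.42°.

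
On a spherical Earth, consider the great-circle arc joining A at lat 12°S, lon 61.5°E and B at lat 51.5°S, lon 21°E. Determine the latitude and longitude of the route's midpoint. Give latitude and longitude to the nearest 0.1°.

≈ lat 33.3°S, lon 45.9°E

Convert each endpoint to a unit vector on the sphere (x = cos φ cos λ, y = cos φ sin λ, z = sin φ).
The central angle between the endpoints is δ = arccos(p₁·p₂) ≈ 0.895 rad (51.3°).
Interpolate at f = 1/2 with slerp weights a = sin((1−f)δ)/sin δ ≈ 0.555, b = sin(fδ)/sin δ ≈ 0.555.
p = a·p₁ + b·p₂ ≈ (0.581, 0.600, -0.549); φ = arcsin(p_z) ≈ -33.32°, λ = atan2(p_y, p_x) ≈ 45.94°.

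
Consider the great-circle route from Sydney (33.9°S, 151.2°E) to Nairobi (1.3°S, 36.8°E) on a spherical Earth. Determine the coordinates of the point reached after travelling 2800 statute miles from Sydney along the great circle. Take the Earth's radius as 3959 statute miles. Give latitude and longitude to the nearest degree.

≈ (34°S, 102°E)

Convert each endpoint to a unit vector on the sphere (x = cos φ cos λ, y = cos φ sin λ, z = sin φ).
The central angle between the endpoints is δ = arccos(p₁·p₂) ≈ 1.907 rad (109.3°). The total great-circle distance is δ·R ≈ 1.907 × 3959 ≈ 7551 mi, so the target fraction is f = 2800/7551 ≈ 0.371.
Interpolate at f ≈ 0.371 with slerp weights a = sin((1−f)δ)/sin δ ≈ 0.987, b = sin(fδ)/sin δ ≈ 0.688.
p = a·p₁ + b·p₂ ≈ (-0.167, 0.807, -0.566); φ = arcsin(p_z) ≈ -34.49°, λ = atan2(p_y, p_x) ≈ 101.70°.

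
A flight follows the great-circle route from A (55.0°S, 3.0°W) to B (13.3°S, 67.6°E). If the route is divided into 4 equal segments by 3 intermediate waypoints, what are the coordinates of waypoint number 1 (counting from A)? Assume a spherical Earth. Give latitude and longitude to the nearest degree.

≈ (49°S, 23°E)

The haversine formula gives a central angle δ ≈ 1.188 rad (68.0°) between the endpoints.
Interpolate at f = 1/4 with slerp weights a = sin((1−f)δ)/sin δ ≈ 0.838, b = sin(fδ)/sin δ ≈ 0.315.
p = a·p₁ + b·p₂ ≈ (0.597, 0.259, -0.759); φ = arcsin(p_z) ≈ -49.40°, λ = atan2(p_y, p_x) ≈ 23.42°.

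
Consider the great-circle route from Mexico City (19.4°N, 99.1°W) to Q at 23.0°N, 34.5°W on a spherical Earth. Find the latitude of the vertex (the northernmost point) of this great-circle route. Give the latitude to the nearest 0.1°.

The great circle lies in the plane with unit normal n̂ = (p₁ × p₂)/|p₁ × p₂|.
Here n̂_z ≈ +0.907; the vertex latitude is φ_max = arccos|n̂_z| ≈ 24.9°.
Check via Clairaut: cos φ_max = |cos φ₁| · sin C = cos(19.4°)·sin(74.1°) ≈ 0.907, again giving ≈ 24.9°.

≈ 24.9°N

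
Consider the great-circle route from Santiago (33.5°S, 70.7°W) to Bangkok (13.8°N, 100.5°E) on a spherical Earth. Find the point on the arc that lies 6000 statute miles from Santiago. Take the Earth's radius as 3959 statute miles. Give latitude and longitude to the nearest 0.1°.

Write both endpoints as unit vectors p₁, p₂ with components (cos φ cos λ, cos φ sin λ, sin φ).
The central angle between the endpoints is δ = arccos(p₁·p₂) ≈ 2.771 rad (158.7°). The total great-circle distance is δ·R ≈ 2.771 × 3959 ≈ 10968 mi, so the target fraction is f = 6000/10968 ≈ 0.547.
Interpolate at f ≈ 0.547 with slerp weights a = sin((1−f)δ)/sin δ ≈ 2.621, b = sin(fδ)/sin δ ≈ 2.754.
p = a·p₁ + b·p₂ ≈ (0.235, 0.566, -0.790); φ = arcsin(p_z) ≈ -52.19°, λ = atan2(p_y, p_x) ≈ 67.44°.

≈ 52.2°S, 67.4°E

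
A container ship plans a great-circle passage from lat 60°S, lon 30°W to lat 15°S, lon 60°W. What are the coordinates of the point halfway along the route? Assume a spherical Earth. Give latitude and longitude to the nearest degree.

Convert each endpoint to a unit vector on the sphere (x = cos φ cos λ, y = cos φ sin λ, z = sin φ).
The central angle between the endpoints is δ = arccos(p₁·p₂) ≈ 0.873 rad (50.0°).
Interpolate at f = 1/2 with slerp weights a = sin((1−f)δ)/sin δ ≈ 0.552, b = sin(fδ)/sin δ ≈ 0.552.
p = a·p₁ + b·p₂ ≈ (0.505, -0.599, -0.621); φ = arcsin(p_z) ≈ -38.36°, λ = atan2(p_y, p_x) ≈ -49.87°.

≈ lat 38°S, lon 50°W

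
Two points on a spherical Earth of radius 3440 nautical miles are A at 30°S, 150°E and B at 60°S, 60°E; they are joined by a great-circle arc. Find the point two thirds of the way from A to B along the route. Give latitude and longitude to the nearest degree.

≈ 59°S, 103°E

Write both endpoints as unit vectors p₁, p₂ with components (cos φ cos λ, cos φ sin λ, sin φ).
The central angle between the endpoints is δ = arccos(p₁·p₂) ≈ 1.123 rad (64.3°).
Interpolate at f = 2/3 with slerp weights a = sin((1−f)δ)/sin δ ≈ 0.406, b = sin(fδ)/sin δ ≈ 0.755.
p = a·p₁ + b·p₂ ≈ (-0.115, 0.503, -0.857); φ = arcsin(p_z) ≈ -58.96°, λ = atan2(p_y, p_x) ≈ 102.94°.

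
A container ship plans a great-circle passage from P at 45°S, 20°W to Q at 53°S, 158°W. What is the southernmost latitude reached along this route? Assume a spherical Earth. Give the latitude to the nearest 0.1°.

≈ 72.9°S

The great circle lies in the plane with unit normal n̂ = (p₁ × p₂)/|p₁ × p₂|.
Here n̂_z ≈ -0.294; the vertex latitude is φ_max = arccos|n̂_z| ≈ 72.9°.
Check via Clairaut: cos φ_max = |cos φ₁| · sin C = cos(45.0°)·sin(155.4°) ≈ 0.294, again giving ≈ 72.9°.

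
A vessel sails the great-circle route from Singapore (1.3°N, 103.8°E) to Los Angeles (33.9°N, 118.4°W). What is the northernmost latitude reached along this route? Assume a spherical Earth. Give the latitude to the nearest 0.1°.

≈ 45.7°N

The great circle lies in the plane with unit normal n̂ = (p₁ × p₂)/|p₁ × p₂|.
Here n̂_z ≈ +0.698; the vertex latitude is φ_max = arccos|n̂_z| ≈ 45.7°.
Check via Clairaut: cos φ_max = |cos φ₁| · sin C = cos(1.3°)·sin(44.3°) ≈ 0.698, again giving ≈ 45.7°.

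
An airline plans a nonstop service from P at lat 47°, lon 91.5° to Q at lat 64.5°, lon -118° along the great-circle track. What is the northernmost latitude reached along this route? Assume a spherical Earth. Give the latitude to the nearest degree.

The great circle lies in the plane with unit normal n̂ = (p₁ × p₂)/|p₁ × p₂|.
Here n̂_z ≈ +0.158; the vertex latitude is φ_max = arccos|n̂_z| ≈ 80.9°.
Check via Clairaut: cos φ_max = |cos φ₁| · sin C = cos(47.0°)·sin(13.4°) ≈ 0.158, again giving ≈ 80.9°.

≈ 81°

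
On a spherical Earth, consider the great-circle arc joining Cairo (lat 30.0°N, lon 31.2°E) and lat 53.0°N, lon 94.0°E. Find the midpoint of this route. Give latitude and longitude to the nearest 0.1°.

≈ lat 45.9°N, lon 56.3°E

The haversine formula gives a central angle δ ≈ 0.879 rad (50.4°) between the endpoints.
Interpolate at f = 1/2 with slerp weights a = sin((1−f)δ)/sin δ ≈ 0.553, b = sin(fδ)/sin δ ≈ 0.553.
p = a·p₁ + b·p₂ ≈ (0.386, 0.580, 0.718); φ = arcsin(p_z) ≈ 45.86°, λ = atan2(p_y, p_x) ≈ 56.33°.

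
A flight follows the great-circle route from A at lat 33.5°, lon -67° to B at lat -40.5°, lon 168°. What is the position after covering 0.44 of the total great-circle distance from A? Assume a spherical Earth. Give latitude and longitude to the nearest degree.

≈ lat -2°, lon -118°

Convert each endpoint to a unit vector on the sphere (x = cos φ cos λ, y = cos φ sin λ, z = sin φ).
The central angle between the endpoints is δ = arccos(p₁·p₂) ≈ 2.378 rad (136.2°).
Interpolate at f = 0.44 with slerp weights a = sin((1−f)δ)/sin δ ≈ 1.404, b = sin(fδ)/sin δ ≈ 1.251.
p = a·p₁ + b·p₂ ≈ (-0.473, -0.880, -0.037); φ = arcsin(p_z) ≈ -2.15°, λ = atan2(p_y, p_x) ≈ -118.25°.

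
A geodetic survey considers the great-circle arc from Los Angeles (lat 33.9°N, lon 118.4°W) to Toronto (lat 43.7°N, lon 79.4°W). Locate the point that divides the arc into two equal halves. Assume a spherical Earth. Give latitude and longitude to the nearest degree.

≈ lat 40°N, lon 100°W

The haversine formula gives a central angle δ ≈ 0.552 rad (31.6°) between the endpoints.
Interpolate at f = 1/2 with slerp weights a = sin((1−f)δ)/sin δ ≈ 0.520, b = sin(fδ)/sin δ ≈ 0.520.
p = a·p₁ + b·p₂ ≈ (-0.136, -0.749, 0.649); φ = arcsin(p_z) ≈ 40.45°, λ = atan2(p_y, p_x) ≈ -100.30°.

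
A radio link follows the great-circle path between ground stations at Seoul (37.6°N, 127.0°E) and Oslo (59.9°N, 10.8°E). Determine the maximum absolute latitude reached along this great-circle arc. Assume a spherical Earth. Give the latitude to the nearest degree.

≈ 68°N

The great circle lies in the plane with unit normal n̂ = (p₁ × p₂)/|p₁ × p₂|.
Here n̂_z ≈ -0.381; the vertex latitude is φ_max = arccos|n̂_z| ≈ 67.6°.
Check via Clairaut: cos φ_max = |cos φ₁| · sin C = cos(37.6°)·sin(28.7°) ≈ 0.381, again giving ≈ 67.6°.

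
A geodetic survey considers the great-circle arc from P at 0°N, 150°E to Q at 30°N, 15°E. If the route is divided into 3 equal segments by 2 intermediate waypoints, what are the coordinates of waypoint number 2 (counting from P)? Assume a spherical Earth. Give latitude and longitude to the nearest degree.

≈ 39°N, 66°E

Convert each endpoint to a unit vector on the sphere (x = cos φ cos λ, y = cos φ sin λ, z = sin φ).
The central angle between the endpoints is δ = arccos(p₁·p₂) ≈ 2.230 rad (127.8°).
Interpolate at f = 2/3 with slerp weights a = sin((1−f)δ)/sin δ ≈ 0.856, b = sin(fδ)/sin δ ≈ 1.260.
p = a·p₁ + b·p₂ ≈ (0.313, 0.711, 0.630); φ = arcsin(p_z) ≈ 39.07°, λ = atan2(p_y, p_x) ≈ 66.22°.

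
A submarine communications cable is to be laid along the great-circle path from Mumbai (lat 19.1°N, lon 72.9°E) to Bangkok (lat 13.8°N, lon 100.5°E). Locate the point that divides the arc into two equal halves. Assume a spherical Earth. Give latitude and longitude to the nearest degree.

≈ lat 17°N, lon 87°E

Write both endpoints as unit vectors p₁, p₂ with components (cos φ cos λ, cos φ sin λ, sin φ).
The central angle between the endpoints is δ = arccos(p₁·p₂) ≈ 0.471 rad (27.0°).
Interpolate at f = 1/2 with slerp weights a = sin((1−f)δ)/sin δ ≈ 0.514, b = sin(fδ)/sin δ ≈ 0.514.
p = a·p₁ + b·p₂ ≈ (0.052, 0.955, 0.291); φ = arcsin(p_z) ≈ 16.91°, λ = atan2(p_y, p_x) ≈ 86.89°.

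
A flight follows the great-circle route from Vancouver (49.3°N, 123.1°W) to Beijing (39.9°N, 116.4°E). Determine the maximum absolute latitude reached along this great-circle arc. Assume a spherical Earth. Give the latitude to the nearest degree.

The great circle lies in the plane with unit normal n̂ = (p₁ × p₂)/|p₁ × p₂|.
Here n̂_z ≈ -0.443; the vertex latitude is φ_max = arccos|n̂_z| ≈ 63.7°.
Check via Clairaut: cos φ_max = |cos φ₁| · sin C = cos(49.3°)·sin(42.8°) ≈ 0.443, again giving ≈ 63.7°.

≈ 64°N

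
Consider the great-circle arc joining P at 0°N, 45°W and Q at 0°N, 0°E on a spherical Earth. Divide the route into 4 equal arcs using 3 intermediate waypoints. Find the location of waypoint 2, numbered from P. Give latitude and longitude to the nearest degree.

Convert each endpoint to a unit vector on the sphere (x = cos φ cos λ, y = cos φ sin λ, z = sin φ).
The central angle between the endpoints is δ = arccos(p₁·p₂) ≈ 0.785 rad (45.0°).
Interpolate at f = 2/4 with slerp weights a = sin((1−f)δ)/sin δ ≈ 0.541, b = sin(fδ)/sin δ ≈ 0.541.
p = a·p₁ + b·p₂ ≈ (0.924, -0.383, 0.000); φ = arcsin(p_z) ≈ 0.00°, λ = atan2(p_y, p_x) ≈ -22.50°.

≈ 0°N, 22°W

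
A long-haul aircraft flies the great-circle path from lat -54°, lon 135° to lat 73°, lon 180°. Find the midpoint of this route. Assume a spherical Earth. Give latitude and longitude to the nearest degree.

≈ lat 10°, lon 150°

Convert each endpoint to a unit vector on the sphere (x = cos φ cos λ, y = cos φ sin λ, z = sin φ).
The central angle between the endpoints is δ = arccos(p₁·p₂) ≈ 2.281 rad (130.7°).
Interpolate at f = 1/2 with slerp weights a = sin((1−f)δ)/sin δ ≈ 1.199, b = sin(fδ)/sin δ ≈ 1.199.
p = a·p₁ + b·p₂ ≈ (-0.849, 0.498, 0.177); φ = arcsin(p_z) ≈ 10.17°, λ = atan2(p_y, p_x) ≈ 149.59°.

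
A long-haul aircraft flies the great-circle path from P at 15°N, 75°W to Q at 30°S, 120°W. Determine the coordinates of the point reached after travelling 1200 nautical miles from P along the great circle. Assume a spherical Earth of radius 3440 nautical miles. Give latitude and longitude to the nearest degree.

≈ 0°N, 89°W

Convert each endpoint to a unit vector on the sphere (x = cos φ cos λ, y = cos φ sin λ, z = sin φ).
The central angle between the endpoints is δ = arccos(p₁·p₂) ≈ 1.090 rad (62.5°). The total great-circle distance is δ·R ≈ 1.090 × 3440 ≈ 3751 nmi, so the target fraction is f = 1200/3751 ≈ 0.320.
Interpolate at f ≈ 0.320 with slerp weights a = sin((1−f)δ)/sin δ ≈ 0.762, b = sin(fδ)/sin δ ≈ 0.385.
p = a·p₁ + b·p₂ ≈ (0.024, -1.000, 0.004); φ = arcsin(p_z) ≈ 0.25°, λ = atan2(p_y, p_x) ≈ -88.65°.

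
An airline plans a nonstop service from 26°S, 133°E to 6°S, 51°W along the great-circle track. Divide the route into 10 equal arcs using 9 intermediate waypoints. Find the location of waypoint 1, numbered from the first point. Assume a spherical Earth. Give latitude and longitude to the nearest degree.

Write both endpoints as unit vectors p₁, p₂ with components (cos φ cos λ, cos φ sin λ, sin φ).
The central angle between the endpoints is δ = arccos(p₁·p₂) ≈ 2.579 rad (147.8°).
Interpolate at f = 1/10 with slerp weights a = sin((1−f)δ)/sin δ ≈ 1.371, b = sin(fδ)/sin δ ≈ 0.478.
p = a·p₁ + b·p₂ ≈ (-0.541, 0.532, -0.651); φ = arcsin(p_z) ≈ -40.63°, λ = atan2(p_y, p_x) ≈ 135.51°.

≈ 41°S, 136°E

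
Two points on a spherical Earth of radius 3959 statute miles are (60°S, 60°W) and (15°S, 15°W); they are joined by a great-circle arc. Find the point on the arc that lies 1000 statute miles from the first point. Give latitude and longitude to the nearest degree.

≈ (50°S, 41°W)

The haversine formula gives a central angle δ ≈ 0.970 rad (55.6°) between the endpoints. The total great-circle distance is δ·R ≈ 0.970 × 3959 ≈ 3839 mi, so the target fraction is f = 1000/3839 ≈ 0.261.
Interpolate at f ≈ 0.261 with slerp weights a = sin((1−f)δ)/sin δ ≈ 0.797, b = sin(fδ)/sin δ ≈ 0.303.
p = a·p₁ + b·p₂ ≈ (0.482, -0.421, -0.769); φ = arcsin(p_z) ≈ -50.22°, λ = atan2(p_y, p_x) ≈ -41.12°.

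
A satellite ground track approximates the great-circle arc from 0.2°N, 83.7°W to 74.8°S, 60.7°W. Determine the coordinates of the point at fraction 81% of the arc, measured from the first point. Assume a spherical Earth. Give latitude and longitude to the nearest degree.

≈ 61°S, 73°W

The haversine formula gives a central angle δ ≈ 1.331 rad (76.2°) between the endpoints.
Interpolate at f = 0.81 with slerp weights a = sin((1−f)δ)/sin δ ≈ 0.258, b = sin(fδ)/sin δ ≈ 0.907.
p = a·p₁ + b·p₂ ≈ (0.145, -0.463, -0.874); φ = arcsin(p_z) ≈ -60.96°, λ = atan2(p_y, p_x) ≈ -72.66°.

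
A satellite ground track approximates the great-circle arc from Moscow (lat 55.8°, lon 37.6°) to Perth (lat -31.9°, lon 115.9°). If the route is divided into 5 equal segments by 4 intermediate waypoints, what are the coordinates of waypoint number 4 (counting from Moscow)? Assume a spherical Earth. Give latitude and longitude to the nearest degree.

≈ lat -13°, lon 103°

Convert each endpoint to a unit vector on the sphere (x = cos φ cos λ, y = cos φ sin λ, z = sin φ).
The central angle between the endpoints is δ = arccos(p₁·p₂) ≈ 1.918 rad (109.9°).
Interpolate at f = 4/5 with slerp weights a = sin((1−f)δ)/sin δ ≈ 0.398, b = sin(fδ)/sin δ ≈ 1.063.
p = a·p₁ + b·p₂ ≈ (-0.217, 0.948, -0.232); φ = arcsin(p_z) ≈ -13.44°, λ = atan2(p_y, p_x) ≈ 102.88°.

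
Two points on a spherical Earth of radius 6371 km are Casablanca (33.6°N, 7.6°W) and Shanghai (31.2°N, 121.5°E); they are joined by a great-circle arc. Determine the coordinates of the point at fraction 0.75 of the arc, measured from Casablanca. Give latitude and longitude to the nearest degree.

Write both endpoints as unit vectors p₁, p₂ with components (cos φ cos λ, cos φ sin λ, sin φ).
The central angle between the endpoints is δ = arccos(p₁·p₂) ≈ 1.734 rad (99.4°).
Interpolate at f = 0.75 with slerp weights a = sin((1−f)δ)/sin δ ≈ 0.426, b = sin(fδ)/sin δ ≈ 0.977.
p = a·p₁ + b·p₂ ≈ (-0.085, 0.665, 0.742); φ = arcsin(p_z) ≈ 47.87°, λ = atan2(p_y, p_x) ≈ 97.28°.

≈ 48°N, 97°E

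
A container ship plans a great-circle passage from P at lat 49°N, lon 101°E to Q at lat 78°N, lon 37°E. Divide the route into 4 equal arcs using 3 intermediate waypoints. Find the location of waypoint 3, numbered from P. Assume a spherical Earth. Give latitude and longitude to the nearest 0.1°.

Write both endpoints as unit vectors p₁, p₂ with components (cos φ cos λ, cos φ sin λ, sin φ).
The central angle between the endpoints is δ = arccos(p₁·p₂) ≈ 0.647 rad (37.1°).
Interpolate at f = 3/4 with slerp weights a = sin((1−f)δ)/sin δ ≈ 0.267, b = sin(fδ)/sin δ ≈ 0.774.
p = a·p₁ + b·p₂ ≈ (0.095, 0.269, 0.958); φ = arcsin(p_z) ≈ 73.43°, λ = atan2(p_y, p_x) ≈ 70.53°.

≈ lat 73.4°N, lon 70.5°E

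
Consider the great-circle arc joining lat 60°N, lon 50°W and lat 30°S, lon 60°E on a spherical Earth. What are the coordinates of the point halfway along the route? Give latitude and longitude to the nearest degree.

≈ lat 24°N, lon 26°E

Convert each endpoint to a unit vector on the sphere (x = cos φ cos λ, y = cos φ sin λ, z = sin φ).
The central angle between the endpoints is δ = arccos(p₁·p₂) ≈ 2.191 rad (125.5°).
Interpolate at f = 1/2 with slerp weights a = sin((1−f)δ)/sin δ ≈ 1.093, b = sin(fδ)/sin δ ≈ 1.093.
p = a·p₁ + b·p₂ ≈ (0.824, 0.401, 0.400); φ = arcsin(p_z) ≈ 23.57°, λ = atan2(p_y, p_x) ≈ 25.94°.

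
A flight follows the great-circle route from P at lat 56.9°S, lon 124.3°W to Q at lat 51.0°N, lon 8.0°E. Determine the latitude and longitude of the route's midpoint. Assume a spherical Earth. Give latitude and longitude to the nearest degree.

Write both endpoints as unit vectors p₁, p₂ with components (cos φ cos λ, cos φ sin λ, sin φ).
The central angle between the endpoints is δ = arccos(p₁·p₂) ≈ 2.652 rad (151.9°).
Interpolate at f = 1/2 with slerp weights a = sin((1−f)δ)/sin δ ≈ 2.061, b = sin(fδ)/sin δ ≈ 2.061.
p = a·p₁ + b·p₂ ≈ (0.650, -0.749, -0.125); φ = arcsin(p_z) ≈ -7.17°, λ = atan2(p_y, p_x) ≈ -49.05°.

≈ lat 7°S, lon 49°W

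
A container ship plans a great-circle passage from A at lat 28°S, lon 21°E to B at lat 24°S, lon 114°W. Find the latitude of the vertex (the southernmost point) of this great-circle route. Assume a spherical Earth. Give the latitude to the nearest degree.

The great circle lies in the plane with unit normal n̂ = (p₁ × p₂)/|p₁ × p₂|.
Here n̂_z ≈ -0.616; the vertex latitude is φ_max = arccos|n̂_z| ≈ 51.9°.

≈ 52°S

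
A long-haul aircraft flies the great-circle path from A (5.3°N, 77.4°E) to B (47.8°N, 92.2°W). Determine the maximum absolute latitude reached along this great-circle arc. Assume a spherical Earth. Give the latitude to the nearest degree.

≈ 81°N

The great circle lies in the plane with unit normal n̂ = (p₁ × p₂)/|p₁ × p₂|.
Here n̂_z ≈ -0.149; the vertex latitude is φ_max = arccos|n̂_z| ≈ 81.4°.
Check via Clairaut: cos φ_max = |cos φ₁| · sin C = cos(5.3°)·sin(8.6°) ≈ 0.149, again giving ≈ 81.4°.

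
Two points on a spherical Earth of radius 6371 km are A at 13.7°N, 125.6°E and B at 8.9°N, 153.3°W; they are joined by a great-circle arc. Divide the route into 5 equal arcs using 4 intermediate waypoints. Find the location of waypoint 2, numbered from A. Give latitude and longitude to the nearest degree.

Convert each endpoint to a unit vector on the sphere (x = cos φ cos λ, y = cos φ sin λ, z = sin φ).
The central angle between the endpoints is δ = arccos(p₁·p₂) ≈ 1.385 rad (79.3°).
Interpolate at f = 2/5 with slerp weights a = sin((1−f)δ)/sin δ ≈ 0.751, b = sin(fδ)/sin δ ≈ 0.535.
p = a·p₁ + b·p₂ ≈ (-0.897, 0.356, 0.261); φ = arcsin(p_z) ≈ 15.12°, λ = atan2(p_y, p_x) ≈ 158.36°.

≈ 15°N, 158°E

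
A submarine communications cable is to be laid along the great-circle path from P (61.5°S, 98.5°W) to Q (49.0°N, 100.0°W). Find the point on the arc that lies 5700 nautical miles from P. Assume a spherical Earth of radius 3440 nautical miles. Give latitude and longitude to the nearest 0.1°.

≈ (33.4°N, 99.8°W)

Convert each endpoint to a unit vector on the sphere (x = cos φ cos λ, y = cos φ sin λ, z = sin φ).
The central angle between the endpoints is δ = arccos(p₁·p₂) ≈ 1.929 rad (110.5°). The total great-circle distance is δ·R ≈ 1.929 × 3440 ≈ 6635 nmi, so the target fraction is f = 5700/6635 ≈ 0.859.
Interpolate at f ≈ 0.859 with slerp weights a = sin((1−f)δ)/sin δ ≈ 0.287, b = sin(fδ)/sin δ ≈ 1.064.
p = a·p₁ + b·p₂ ≈ (-0.141, -0.822, 0.551); φ = arcsin(p_z) ≈ 33.43°, λ = atan2(p_y, p_x) ≈ -99.75°.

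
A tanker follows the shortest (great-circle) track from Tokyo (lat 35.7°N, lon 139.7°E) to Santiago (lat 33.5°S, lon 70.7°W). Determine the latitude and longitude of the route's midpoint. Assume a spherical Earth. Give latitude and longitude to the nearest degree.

The haversine formula gives a central angle δ ≈ 2.705 rad (155.0°) between the endpoints.
Interpolate at f = 1/2 with slerp weights a = sin((1−f)δ)/sin δ ≈ 2.308, b = sin(fδ)/sin δ ≈ 2.308.
p = a·p₁ + b·p₂ ≈ (-0.793, -0.604, 0.073); φ = arcsin(p_z) ≈ 4.18°, λ = atan2(p_y, p_x) ≈ -142.71°.

≈ lat 4°N, lon 143°W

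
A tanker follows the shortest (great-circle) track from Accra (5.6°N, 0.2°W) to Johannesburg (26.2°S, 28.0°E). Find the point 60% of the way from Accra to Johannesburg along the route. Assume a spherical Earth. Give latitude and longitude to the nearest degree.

Write both endpoints as unit vectors p₁, p₂ with components (cos φ cos λ, cos φ sin λ, sin φ).
The central angle between the endpoints is δ = arccos(p₁·p₂) ≈ 0.732 rad (41.9°).
Interpolate at f = 0.60 with slerp weights a = sin((1−f)δ)/sin δ ≈ 0.432, b = sin(fδ)/sin δ ≈ 0.636.
p = a·p₁ + b·p₂ ≈ (0.934, 0.266, -0.239); φ = arcsin(p_z) ≈ -13.81°, λ = atan2(p_y, p_x) ≈ 15.93°.

≈ 14°S, 16°E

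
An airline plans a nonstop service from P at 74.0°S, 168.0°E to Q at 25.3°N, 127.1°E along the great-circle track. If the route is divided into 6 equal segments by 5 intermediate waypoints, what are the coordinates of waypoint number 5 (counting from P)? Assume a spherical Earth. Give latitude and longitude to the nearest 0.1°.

≈ 8.4°N, 130.3°E

The haversine formula gives a central angle δ ≈ 1.795 rad (102.9°) between the endpoints.
Interpolate at f = 5/6 with slerp weights a = sin((1−f)δ)/sin δ ≈ 0.302, b = sin(fδ)/sin δ ≈ 1.023.
p = a·p₁ + b·p₂ ≈ (-0.639, 0.755, 0.147); φ = arcsin(p_z) ≈ 8.42°, λ = atan2(p_y, p_x) ≈ 130.26°.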